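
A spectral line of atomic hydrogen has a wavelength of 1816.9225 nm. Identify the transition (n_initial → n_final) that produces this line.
n = 9 → n = 4

First, find the photon energy from the wavelength (hc = 1239.84 eV·nm):
E = hc/λ = 1239.84 eV·nm / 1816.9225 nm = 0.68238464 eV

The energy levels of hydrogen satisfy E_n = -13.6057 / n² eV, so an emission n_i → n_f releases
ΔE = 13.6057 × (1/n_f² − 1/n_i²) eV.

Setting ΔE equal to the photon energy:
1/n_f² − 1/n_i² = 0.68238464 / 13.6057 = 0.050154321

Since 1/n_i² must be positive, we need 1/n_f² > 0.050154321, i.e. n_f ≤ 4. For each allowed n_f, solve n_i = (1/n_f² − 0.050154321)^(−1/2) and check whether it is a whole number:
  n_f = 1: 1/n_i² = 1.000000000 − 0.050154321 = 0.949845679 → n_i = 1.026  (not an integer) ✗
  n_f = 2: 1/n_i² = 0.250000000 − 0.050154321 = 0.199845679 → n_i = 2.237  (not an integer) ✗
  n_f = 3: 1/n_i² = 0.111111111 − 0.050154321 = 0.060956790 → n_i = 4.050  (not an integer) ✗
  n_f = 4: 1/n_i² = 0.062500000 − 0.050154321 = 0.012345679 → n_i = 9.000  → integer, n_i = 9 ✓

Only n_f = 4 gives an integer upper level, n_i = 9.

The transition is from n = 9 to n = 4 (emission).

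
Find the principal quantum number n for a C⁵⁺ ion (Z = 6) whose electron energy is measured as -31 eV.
n = 4

The exact energy levels follow E_n = -13.6057 Z² / n² eV with Z = 6.

The measured value (-31 eV) is reported to only 2 significant figures, so we must test candidate n values and see which one matches to that precision.

Candidate energies:
  n = 2:  E = -13.6057 × 6² / 2² = -122.45130 eV
  n = 3:  E = -13.6057 × 6² / 3² = -54.42280 eV
  n = 4:  E = -13.6057 × 6² / 4² = -30.61283 eV  ← matches
  n = 5:  E = -13.6057 × 6² / 5² = -19.59221 eV
  n = 6:  E = -13.6057 × 6² / 6² = -13.60570 eV

Checking against the measurement of -31 eV (2 sig figs), only n = 4 agrees:
E_4 = -30.61283 eV, which rounds to -31 eV ✓

Therefore n = 4.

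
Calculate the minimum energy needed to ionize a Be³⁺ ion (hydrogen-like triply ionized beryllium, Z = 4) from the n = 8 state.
3.40143 eV

The ionization energy is the energy needed to remove the electron completely (n → ∞).

For a hydrogen-like ion with Z = 4, E_n = -13.6057 Z² / n² eV.

At n = 8: E_8 = -13.6057 × 4² / 8² = -3.40142500 eV
At n = ∞: E_∞ = 0 eV

Ionization energy = E_∞ - E_8 = 0 - (-3.40142500) = 3.40142500 eV
Ionization energy ≈ 3.40143 eV

This is also called the binding energy of the electron in state n = 8.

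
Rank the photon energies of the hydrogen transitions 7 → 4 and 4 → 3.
4 → 3

Calculate the energy for each transition:

Transition 7 → 4:
ΔE₁ = |E_4 - E_7| = |-13.6057/4² - (-13.6057/7²)|
ΔE₁ = |-0.8503562500 - (-0.2776673469)| = 0.5726889 eV

Transition 4 → 3:
ΔE₂ = |E_3 - E_4| = |-13.6057/3² - (-13.6057/4²)|
ΔE₂ = |-1.5117444444 - (-0.8503562500)| = 0.6613882 eV

Since 0.6613882 eV > 0.5726889 eV, the transition 4 → 3 emits the more energetic photon.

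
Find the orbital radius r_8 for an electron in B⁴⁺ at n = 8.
0.6773 nm (or 6.7735 Å)

The Bohr radius formula is:
r_n = n² a₀ / Z

where a₀ = 0.0529177 nm is the Bohr radius.

For B⁴⁺ (Z = 5) at n = 8:
r_8 = 8² × 0.0529177 nm / 5
r_8 = 64 × 0.0529177 nm / 5
r_8 = 3.38673 nm / 5
r_8 = 0.6773 nm

The electron orbits at approximately 0.6773 nm from the nucleus.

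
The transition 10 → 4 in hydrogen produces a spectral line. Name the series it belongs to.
Brackett series

The spectral series in hydrogen are named based on the final (lower) energy level:
- Lyman series: n_final = 1 (ultraviolet)
- Balmer series: n_final = 2 (visible/near-UV)
- Paschen series: n_final = 3 (infrared)
- Brackett series: n_final = 4 (infrared)
- Pfund series: n_final = 5 (far infrared)

Since this transition ends at n = 4, it belongs to the Brackett series.

For reference, this 10 → 4 line has photon energy
ΔE = 13.6057 eV × (1/4² - 1/10²) = 0.71429925000 eV,
corresponding to wavelength λ = hc/ΔE = 1239.84 eV·nm / 0.71429925000 eV = 1735.74311 nm in the infrared region.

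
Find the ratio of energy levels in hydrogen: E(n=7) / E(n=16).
5.2245

Using E_n = -13.6057 Z² / n² eV with Z = 1:

E_7 = -13.6057 / 7² = -13.6057 / 49 = -0.2776673469 eV
E_16 = -13.6057 / 16² = -13.6057 / 256 = -0.0531472656 eV

The ratio is:
E_7/E_16 = (-0.2776673469) / (-0.0531472656)
E_7/E_16 = (-13.6057/49) / (-13.6057/256)
E_7/E_16 = 256/49
E_7/E_16 = 5.2245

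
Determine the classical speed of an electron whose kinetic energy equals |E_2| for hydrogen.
1.094e+06 m/s (or 0.365% of c)

The binding energy at n = 2 for hydrogen is:
E_2 = -13.6057/2² = -3.401425 eV
|E_2| = 3.401425 eV

Convert to Joules:
KE = 3.401425 eV × (1.602177 × 10⁻¹⁹ J/eV) = 5.44968e-19 J

Using KE = ½mv²:
v = √(2·KE/m_e)
v = √(2 × 5.44968e-19 J / 9.10938 × 10⁻³¹ kg)
v = 1.094e+06 m/s

This is approximately 0.365% the speed of light.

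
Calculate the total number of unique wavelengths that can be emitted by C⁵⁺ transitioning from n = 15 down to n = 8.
28

The electron can occupy levels n = 8, 9, ..., 15 during de-excitation — that is m = 15 - 8 + 1 = 8 distinct levels.

The number of distinct spectral lines equals the number of ways to choose 2 of these m levels (each pair gives one possible emission transition):

Number of lines = m(m-1)/2 = 8×7/2 = 28

These correspond to all possible transitions between the 8 levels:
15 → 14, 15 → 13, 15 → 12, 15 → 11, 15 → 10, 15 → 9, 15 → 8, 14 → 13...

Each transition produces a photon with a unique energy (and thus wavelength). This count does not depend on Z.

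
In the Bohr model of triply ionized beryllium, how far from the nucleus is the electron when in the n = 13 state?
2.2358 nm (or 22.3577 Å)

The Bohr radius formula is:
r_n = n² a₀ / Z

where a₀ = 0.0529177 nm is the Bohr radius.

For Be³⁺ (Z = 4) at n = 13:
r_13 = 13² × 0.0529177 nm / 4
r_13 = 169 × 0.0529177 nm / 4
r_13 = 8.94309 nm / 4
r_13 = 2.2358 nm

The electron orbits at approximately 2.2358 nm from the nucleus.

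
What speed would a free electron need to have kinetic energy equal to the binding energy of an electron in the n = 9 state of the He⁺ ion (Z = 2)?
4.8615e+05 m/s (or 0.162163% of c)

The binding energy at n = 9 for He⁺ is:
E_9 = -13.6057 × 2²/9² = -0.67188642 eV
|E_9| = 0.67188642 eV

Convert to Joules:
KE = 0.67188642 eV × (1.602177 × 10⁻¹⁹ J/eV) = 1.076481e-19 J

Using KE = ½mv²:
v = √(2·KE/m_e)
v = √(2 × 1.076481e-19 J / 9.10938 × 10⁻³¹ kg)
v = 4.8615e+05 m/s

This is approximately 0.162163% the speed of light.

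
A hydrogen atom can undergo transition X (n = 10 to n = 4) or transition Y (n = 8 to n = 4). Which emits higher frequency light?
10 → 4

Calculate the energy for each transition:

Transition 10 → 4:
ΔE₁ = |E_4 - E_10| = |-13.6057/4² - (-13.6057/10²)|
ΔE₁ = |-0.8503562500 - (-0.1360570000)| = 0.7142993 eV

Transition 8 → 4:
ΔE₂ = |E_4 - E_8| = |-13.6057/4² - (-13.6057/8²)|
ΔE₂ = |-0.8503562500 - (-0.2125890625)| = 0.6377672 eV

Since 0.7142993 eV > 0.6377672 eV, the transition 10 → 4 emits the more energetic photon.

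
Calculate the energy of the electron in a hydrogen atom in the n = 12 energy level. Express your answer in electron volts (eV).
-0.094484 eV

The energy levels of a hydrogen-like atom are given by:
E_n = -13.6057 eV / n²

For n = 12:
E_12 = -13.6057 eV / 12²
E_12 = -13.6057 eV / 144
E_12 = -0.094484 eV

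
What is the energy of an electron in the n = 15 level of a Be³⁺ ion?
-0.9675 eV

For hydrogen-like ions, the energy levels scale with Z²:
E_n = -13.6057 Z² / n² eV

For Be³⁺ (Z = 4) at n = 15:
E_15 = -13.6057 × 4² / 15²
E_15 = -13.6057 × 16 / 225
E_15 = -217.6912 / 225
E_15 = -0.9675 eV

The energy is 16 times more negative than hydrogen at the same n due to the stronger nuclear charge.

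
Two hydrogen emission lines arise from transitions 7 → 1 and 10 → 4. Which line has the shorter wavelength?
7 → 1

Calculate the energy for each transition:

Transition 7 → 1:
ΔE₁ = |E_1 - E_7| = |-13.6057/1² - (-13.6057/7²)|
ΔE₁ = |-13.605700000000 - (-0.277667346939)| = 13.328032653 eV

Transition 10 → 4:
ΔE₂ = |E_4 - E_10| = |-13.6057/4² - (-13.6057/10²)|
ΔE₂ = |-0.850356250000 - (-0.136057000000)| = 0.714299250 eV

Since 13.328032653 eV > 0.714299250 eV, the transition 7 → 1 emits the more energetic photon.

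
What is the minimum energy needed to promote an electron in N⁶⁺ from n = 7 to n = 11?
8.095954 eV

The energy levels of a hydrogen-like atom are E_n = -13.6057 Z² eV / n².

Energy at n = 7: E_7 = -13.6057 × 7² / 7² = -13.605700000 eV
Energy at n = 11: E_11 = -13.6057 × 7² / 11² = -5.509746281 eV

The excitation energy is the difference:
ΔE = E_11 - E_7
ΔE = -5.509746281 - (-13.605700000)
ΔE = 8.095954 eV

Since this is positive, energy must be absorbed (photon absorption).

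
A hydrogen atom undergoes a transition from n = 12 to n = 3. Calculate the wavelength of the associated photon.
874.815 nm

First, find the transition energy using E_n = -13.6057 / n² eV:
E_12 = -13.6057 / 12² = -0.0944840 eV
E_3 = -13.6057 / 3² = -1.5117444 eV

Photon energy: |ΔE| = |E_3 - E_12| = 1.4172604 eV

Convert to wavelength using E = hc/λ with hc = 1239.84 eV·nm:
λ = hc/E = 1239.84 eV·nm / 1.4172604 eV
λ = 874.815 nm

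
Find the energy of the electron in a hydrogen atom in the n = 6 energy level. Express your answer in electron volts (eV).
-0.377936 eV

The energy levels of a hydrogen-like atom are given by:
E_n = -13.6057 eV / n²

For n = 6:
E_6 = -13.6057 eV / 6²
E_6 = -13.6057 eV / 36
E_6 = -0.377936 eV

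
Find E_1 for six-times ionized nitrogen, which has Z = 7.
-666.679300 eV

For hydrogen-like ions, the energy levels scale with Z²:
E_n = -13.6057 Z² / n² eV

For N⁶⁺ (Z = 7) at n = 1:
E_1 = -13.6057 × 7² / 1²
E_1 = -13.6057 × 49 / 1
E_1 = -666.6793 / 1
E_1 = -666.679300 eV

The energy is 49 times more negative than hydrogen at the same n due to the stronger nuclear charge.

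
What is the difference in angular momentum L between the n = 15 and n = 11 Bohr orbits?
4.22e-34 J·s (or 4ℏ)

In the Bohr model, L_n = nℏ where ℏ = 1.0546e-34 J·s.

L_15 = 15ℏ = 1.5819e-33 J·s
L_11 = 11ℏ = 1.1601e-33 J·s

ΔL = L_15 - L_11 = (15 - 11)ℏ = 4ℏ
ΔL = 4 × 1.0546e-34 J·s = 4.22e-34 J·s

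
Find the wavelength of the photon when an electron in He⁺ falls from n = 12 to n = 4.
410.069 nm

First, find the transition energy using E_n = -13.6057 Z² / n² eV:
E_12 = -13.6057 × 2² / 12² = -0.3779361 eV
E_4 = -13.6057 × 2² / 4² = -3.4014250 eV

Photon energy: |ΔE| = |E_4 - E_12| = 3.0234889 eV

Convert to wavelength using E = hc/λ with hc = 1239.84 eV·nm:
λ = hc/E = 1239.84 eV·nm / 3.0234889 eV
λ = 410.069 nm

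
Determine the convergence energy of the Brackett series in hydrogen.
0.85 eV

The series limit corresponds to the transition from n = ∞ to n = 4.
This is the highest energy (shortest wavelength) transition in the Brackett series.

E_∞ = 0 eV
E_4 = -13.6057 / 4² = -0.85 eV

Energy at series limit:
ΔE = E_∞ - E_4 = 0 - (-0.85) = 0.85 eV

This energy equals the ionization energy from the n = 4 state of hydrogen.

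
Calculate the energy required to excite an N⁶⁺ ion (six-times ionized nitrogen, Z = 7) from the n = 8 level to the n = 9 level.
2.18626 eV

The energy levels of a hydrogen-like atom are E_n = -13.6057 Z² eV / n².

Energy at n = 8: E_8 = -13.6057 × 7² / 8² = -10.41686406 eV
Energy at n = 9: E_9 = -13.6057 × 7² / 9² = -8.23060864 eV

The excitation energy is the difference:
ΔE = E_9 - E_8
ΔE = -8.23060864 - (-10.41686406)
ΔE = 2.18626 eV

Since this is positive, energy must be absorbed (photon absorption).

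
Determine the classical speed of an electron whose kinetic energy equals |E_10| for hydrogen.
2.188e+05 m/s (or 0.073% of c)

The binding energy at n = 10 for hydrogen is:
E_10 = -13.6057/10² = -0.1360570 eV
|E_10| = 0.1360570 eV

Convert to Joules:
KE = 0.1360570 eV × (1.602177 × 10⁻¹⁹ J/eV) = 2.17987e-20 J

Using KE = ½mv²:
v = √(2·KE/m_e)
v = √(2 × 2.17987e-20 J / 9.10938 × 10⁻³¹ kg)
v = 2.188e+05 m/s

This is approximately 0.073% the speed of light.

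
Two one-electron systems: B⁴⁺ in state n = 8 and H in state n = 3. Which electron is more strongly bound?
B⁴⁺ at n = 8 (E = -5.315 eV)

Using E_n = -13.6057 Z² / n² eV:

B⁴⁺ (Z = 5) at n = 8:
E = -13.6057 × 5² / 8² = -13.6057 × 25 / 64 = -5.314727 eV

H (Z = 1) at n = 3:
E = -13.6057 × 1² / 3² = -13.6057 × 1 / 9 = -1.511744 eV

Since -5.314727 eV < -1.511744 eV,
B⁴⁺ at n = 8 is more tightly bound (requires more energy to ionize).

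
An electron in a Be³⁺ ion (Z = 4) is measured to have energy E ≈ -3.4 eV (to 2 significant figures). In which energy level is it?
n = 8

The exact energy levels follow E_n = -13.6057 Z² / n² eV with Z = 4.

The measured value (-3.4 eV) is reported to only 2 significant figures, so we must test candidate n values and see which one matches to that precision.

Candidate energies:
  n = 6:  E = -13.6057 × 4² / 6² = -6.04698 eV
  n = 7:  E = -13.6057 × 4² / 7² = -4.44268 eV
  n = 8:  E = -13.6057 × 4² / 8² = -3.40143 eV  ← matches
  n = 9:  E = -13.6057 × 4² / 9² = -2.68755 eV
  n = 10:  E = -13.6057 × 4² / 10² = -2.17691 eV

Checking against the measurement of -3.4 eV (2 sig figs), only n = 8 agrees:
E_8 = -3.40143 eV, which rounds to -3.4 eV ✓

Therefore n = 8.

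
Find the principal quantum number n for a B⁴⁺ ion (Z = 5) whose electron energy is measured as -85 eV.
n = 2

The exact energy levels follow E_n = -13.6057 Z² / n² eV with Z = 5.

The measured value (-85 eV) is reported to only 2 significant figures, so we must test candidate n values and see which one matches to that precision.

Candidate energies:
  n = 1:  E = -13.6057 × 5² / 1² = -340.14250 eV
  n = 2:  E = -13.6057 × 5² / 2² = -85.03563 eV  ← matches
  n = 3:  E = -13.6057 × 5² / 3² = -37.79361 eV
  n = 4:  E = -13.6057 × 5² / 4² = -21.25891 eV

Checking against the measurement of -85 eV (2 sig figs), only n = 2 agrees:
E_2 = -85.03563 eV, which rounds to -85 eV ✓

Therefore n = 2.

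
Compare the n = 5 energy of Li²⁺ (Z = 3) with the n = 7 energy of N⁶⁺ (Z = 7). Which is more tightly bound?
N⁶⁺ at n = 7 (E = -13.605700 eV)

Using E_n = -13.6057 Z² / n² eV:

Li²⁺ (Z = 3) at n = 5:
E = -13.6057 × 3² / 5² = -13.6057 × 9 / 25 = -4.898052000 eV

N⁶⁺ (Z = 7) at n = 7:
E = -13.6057 × 7² / 7² = -13.6057 × 49 / 49 = -13.605700000 eV

Since -13.605700000 eV < -4.898052000 eV,
N⁶⁺ at n = 7 is more tightly bound (requires more energy to ionize).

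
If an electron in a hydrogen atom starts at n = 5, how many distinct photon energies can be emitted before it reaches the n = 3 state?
3

The electron can occupy levels n = 3, 4, ..., 5 during de-excitation — that is m = 5 - 3 + 1 = 3 distinct levels.

The number of distinct spectral lines equals the number of ways to choose 2 of these m levels (each pair gives one possible emission transition):

Number of lines = m(m-1)/2 = 3×2/2 = 3

These correspond to all possible transitions between the 3 levels:
5 → 4, 5 → 3, 4 → 3

Each transition produces a photon with a unique energy (and thus wavelength). This count does not depend on Z.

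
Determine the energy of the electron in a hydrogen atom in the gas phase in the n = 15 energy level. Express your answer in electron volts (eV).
-0.0605 eV

The energy levels of a hydrogen-like atom are given by:
E_n = -13.6057 eV / n²

For n = 15:
E_15 = -13.6057 eV / 15²
E_15 = -13.6057 eV / 225
E_15 = -0.0605 eV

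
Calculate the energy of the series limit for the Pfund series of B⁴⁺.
13.605700 eV

The series limit corresponds to the transition from n = ∞ to n = 5.
This is the highest energy (shortest wavelength) transition in the Pfund series.

E_∞ = 0 eV
E_5 = -13.6057 × 5² / 5² = -13.605700 eV

Energy at series limit:
ΔE = E_∞ - E_5 = 0 - (-13.605700) = 13.605700 eV

This energy equals the ionization energy from the n = 5 state of B⁴⁺.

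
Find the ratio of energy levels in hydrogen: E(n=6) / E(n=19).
10.02778

Using E_n = -13.6057 Z² / n² eV with Z = 1:

E_6 = -13.6057 / 6² = -13.6057 / 36 = -0.37793611111 eV
E_19 = -13.6057 / 19² = -13.6057 / 361 = -0.03768891967 eV

The ratio is:
E_6/E_19 = (-0.37793611111) / (-0.03768891967)
E_6/E_19 = (-13.6057/36) / (-13.6057/361)
E_6/E_19 = 361/36
E_6/E_19 = 10.02778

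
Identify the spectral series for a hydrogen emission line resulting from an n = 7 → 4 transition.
Brackett series

The spectral series in hydrogen are named based on the final (lower) energy level:
- Lyman series: n_final = 1 (ultraviolet)
- Balmer series: n_final = 2 (visible/near-UV)
- Paschen series: n_final = 3 (infrared)
- Brackett series: n_final = 4 (infrared)
- Pfund series: n_final = 5 (far infrared)

Since this transition ends at n = 4, it belongs to the Brackett series.

For reference, this 7 → 4 line has photon energy
ΔE = 13.6057 eV × (1/4² - 1/7²) = 0.57268890306 eV,
corresponding to wavelength λ = hc/ΔE = 1239.84 eV·nm / 0.57268890306 eV = 2164.94504 nm in the infrared region.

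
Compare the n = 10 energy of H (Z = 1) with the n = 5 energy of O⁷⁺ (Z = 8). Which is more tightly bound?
O⁷⁺ at n = 5 (E = -34.830592 eV)

Using E_n = -13.6057 Z² / n² eV:

H (Z = 1) at n = 10:
E = -13.6057 × 1² / 10² = -13.6057 × 1 / 100 = -0.136057000 eV

O⁷⁺ (Z = 8) at n = 5:
E = -13.6057 × 8² / 5² = -13.6057 × 64 / 25 = -34.830592000 eV

Since -34.830592000 eV < -0.136057000 eV,
O⁷⁺ at n = 5 is more tightly bound (requires more energy to ionize).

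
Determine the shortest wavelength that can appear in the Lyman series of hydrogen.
91.126513 nm

The series limit corresponds to the transition from n = ∞ to n = 1.
This is the highest energy (shortest wavelength) transition in the Lyman series.

E_∞ = 0 eV
E_1 = -13.6057 / 1² = -13.60570000 eV

Energy at series limit:
ΔE = E_∞ - E_1 = 0 - (-13.60570000) = 13.60570000 eV
λ = hc/E = 1239.84 eV·nm / 13.60570000 eV = 91.126513 nm

This energy equals the ionization energy from the n = 1 state of hydrogen.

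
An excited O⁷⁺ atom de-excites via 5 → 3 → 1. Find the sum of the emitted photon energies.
835.9342 eV

The energy levels of O⁷⁺ are E_n = -13.6057 × 8² / n² eV.

First transition (5 → 3):
ΔE₁ = |E_3 - E_5|
ΔE₁ = |-96.7516444444 - (-34.8305920000)| = 61.9210524 eV

Second transition (3 → 1):
ΔE₂ = |E_1 - E_3|
ΔE₂ = |-870.7648000000 - (-96.7516444444)| = 774.0131556 eV

Total energy released:
E_total = ΔE₁ + ΔE₂ = 61.9210524 + 774.0131556 = 835.9342 eV

Note: This equals the direct transition 5 → 1: 835.9342 eV ✓
Energy is conserved regardless of the path taken.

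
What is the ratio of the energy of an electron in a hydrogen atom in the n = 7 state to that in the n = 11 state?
2.469

Using E_n = -13.6057 Z² / n² eV with Z = 1:

E_7 = -13.6057 / 7² = -13.6057 / 49 = -0.277667347 eV
E_11 = -13.6057 / 11² = -13.6057 / 121 = -0.112443802 eV

The ratio is:
E_7/E_11 = (-0.277667347) / (-0.112443802)
E_7/E_11 = (-13.6057/49) / (-13.6057/121)
E_7/E_11 = 121/49
E_7/E_11 = 2.469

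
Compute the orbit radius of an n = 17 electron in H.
15.2932 nm (or 152.9322 Å)

The Bohr radius formula is:
r_n = n² a₀ / Z

where a₀ = 0.0529177 nm is the Bohr radius.

For H (Z = 1) at n = 17:
r_17 = 17² × 0.0529177 nm / 1
r_17 = 289 × 0.0529177 nm / 1
r_17 = 15.29322 nm / 1
r_17 = 15.2932 nm

The electron orbits at approximately 15.2932 nm from the nucleus.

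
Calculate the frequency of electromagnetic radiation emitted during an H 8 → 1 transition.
3.238e+15 Hz

First, find the transition energy:
E_8 = -13.6057 / 8² = -0.212589 eV
E_1 = -13.6057 / 1² = -13.605700 eV
|ΔE| = |E_1 - E_8| = 13.393111 eV

Convert to Joules: E = 13.393111 eV × (1.602177 × 10⁻¹⁹ J/eV) = 2.14581e-18 J

Using E = hf:
f = E/h = 2.14581e-18 J / (6.62607 × 10⁻³⁴ J·s)
f = 3.238e+15 Hz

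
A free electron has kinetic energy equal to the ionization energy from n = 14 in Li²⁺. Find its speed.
4.6879e+05 m/s (or 0.156% of c)

The binding energy at n = 14 for Li²⁺ is:
E_14 = -13.6057 × 3²/14² = -0.62475153 eV
|E_14| = 0.62475153 eV

Convert to Joules:
KE = 0.62475153 eV × (1.602177 × 10⁻¹⁹ J/eV) = 1.000963e-19 J

Using KE = ½mv²:
v = √(2·KE/m_e)
v = √(2 × 1.000963e-19 J / 9.10938 × 10⁻³¹ kg)
v = 4.6879e+05 m/s

This is approximately 0.156% the speed of light.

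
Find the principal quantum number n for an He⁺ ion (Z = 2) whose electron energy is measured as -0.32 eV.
n = 13

The exact energy levels follow E_n = -13.6057 Z² / n² eV with Z = 2.

The measured value (-0.32 eV) is reported to only 2 significant figures, so we must test candidate n values and see which one matches to that precision.

Candidate energies:
  n = 11:  E = -13.6057 × 2² / 11² = -0.44978 eV
  n = 12:  E = -13.6057 × 2² / 12² = -0.37794 eV
  n = 13:  E = -13.6057 × 2² / 13² = -0.32203 eV  ← matches
  n = 14:  E = -13.6057 × 2² / 14² = -0.27767 eV
  n = 15:  E = -13.6057 × 2² / 15² = -0.24188 eV

Checking against the measurement of -0.32 eV (2 sig figs), only n = 13 agrees:
E_13 = -0.32203 eV, which rounds to -0.32 eV ✓

Therefore n = 13.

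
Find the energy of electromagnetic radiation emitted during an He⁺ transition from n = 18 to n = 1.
54.25483 eV

The energy levels are E_n = -13.6057 Z² eV / n².

Energy at n = 18: E_18 = -13.6057 × 2² / 18² = -0.16797160 eV
Energy at n = 1: E_1 = -13.6057 × 2² / 1² = -54.42280000 eV

For emission (electron falling to lower state), the photon energy is:
E_photon = E_18 - E_1 = |-0.16797160 - (-54.42280000)|
E_photon = 54.25483 eV

This energy is carried away by the emitted photon.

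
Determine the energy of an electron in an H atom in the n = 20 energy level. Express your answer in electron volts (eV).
-0.034014 eV

The energy levels of a hydrogen-like atom are given by:
E_n = -13.6057 eV / n²

For n = 20:
E_20 = -13.6057 eV / 20²
E_20 = -13.6057 eV / 400
E_20 = -0.034014 eV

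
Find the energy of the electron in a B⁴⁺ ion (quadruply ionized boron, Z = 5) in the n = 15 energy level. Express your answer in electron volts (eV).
-1.511744 eV

The energy levels of a hydrogen-like atom are given by:
E_n = -13.6057 Z² / n² eV  (with Z = 5 for B⁴⁺)

For n = 15:
E_15 = -13.6057 × 5² / 15²
E_15 = -13.6057 × 25 / 225
E_15 = -1.511744 eV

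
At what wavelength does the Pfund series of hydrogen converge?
2278.163 nm

The series limit corresponds to the transition from n = ∞ to n = 5.
This is the highest energy (shortest wavelength) transition in the Pfund series.

E_∞ = 0 eV
E_5 = -13.6057 / 5² = -0.544228000 eV

Energy at series limit:
ΔE = E_∞ - E_5 = 0 - (-0.544228000) = 0.544228000 eV
λ = hc/E = 1239.84 eV·nm / 0.544228000 eV = 2278.163 nm

This energy equals the ionization energy from the n = 5 state of hydrogen.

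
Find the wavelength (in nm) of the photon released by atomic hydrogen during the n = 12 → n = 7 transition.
6768.30186 nm

First, find the transition energy using E_n = -13.6057 / n² eV:
E_12 = -13.6057 / 12² = -0.09448402778 eV
E_7 = -13.6057 / 7² = -0.27766734694 eV

Photon energy: |ΔE| = |E_7 - E_12| = 0.18318331916 eV

Convert to wavelength using E = hc/λ with hc = 1239.84 eV·nm:
λ = hc/E = 1239.84 eV·nm / 0.18318331916 eV
λ = 6768.30186 nm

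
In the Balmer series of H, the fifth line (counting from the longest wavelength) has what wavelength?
396.91 nm

The lines of a series are numbered from the longest wavelength (smallest ΔE) outward; the fifth line is the transition from n = n_f + 5 to n_f.
The Balmer series has all transitions ending at n_f = 2.

For H, the fifth line (ε-line) is the jump from n = 7 to n = 2:
E_7 = -13.6057 / 7² = -0.277667 eV
E_2 = -13.6057 / 2² = -3.401425 eV
ΔE = E_7 - E_2 = 3.123758 eV

λ = hc/E = 1239.84 eV·nm / 3.123758 eV
λ = 396.91 nm

This is the ε-line of the Balmer series in H.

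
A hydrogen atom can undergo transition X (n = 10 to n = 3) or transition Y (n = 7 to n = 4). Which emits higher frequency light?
10 → 3

Calculate the energy for each transition:

Transition 10 → 3:
ΔE₁ = |E_3 - E_10| = |-13.6057/3² - (-13.6057/10²)|
ΔE₁ = |-1.511744444 - (-0.136057000)| = 1.375687 eV

Transition 7 → 4:
ΔE₂ = |E_4 - E_7| = |-13.6057/4² - (-13.6057/7²)|
ΔE₂ = |-0.850356250 - (-0.277667347)| = 0.572689 eV

Since 1.375687 eV > 0.572689 eV, the transition 10 → 3 emits the more energetic photon.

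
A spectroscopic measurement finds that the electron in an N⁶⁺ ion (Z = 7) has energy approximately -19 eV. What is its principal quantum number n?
n = 6

The exact energy levels follow E_n = -13.6057 Z² / n² eV with Z = 7.

The measured value (-19 eV) is reported to only 2 significant figures, so we must test candidate n values and see which one matches to that precision.

Candidate energies:
  n = 4:  E = -13.6057 × 7² / 4² = -41.66746 eV
  n = 5:  E = -13.6057 × 7² / 5² = -26.66717 eV
  n = 6:  E = -13.6057 × 7² / 6² = -18.51887 eV  ← matches
  n = 7:  E = -13.6057 × 7² / 7² = -13.60570 eV
  n = 8:  E = -13.6057 × 7² / 8² = -10.41686 eV

Checking against the measurement of -19 eV (2 sig figs), only n = 6 agrees:
E_6 = -18.51887 eV, which rounds to -19 eV ✓

Therefore n = 6.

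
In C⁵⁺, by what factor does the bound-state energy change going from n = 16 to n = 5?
10.24

Using E_n = -13.6057 Z² / n² eV with Z = 6:

E_5 = -13.6057 × 6² / 5² = -489.8052 / 25 = -19.59220800 eV
E_16 = -13.6057 × 6² / 16² = -489.8052 / 256 = -1.91330156 eV

The ratio is:
E_5/E_16 = (-19.59220800) / (-1.91330156)
E_5/E_16 = (-489.8052/25) / (-489.8052/256)
E_5/E_16 = 256/25
E_5/E_16 = 10.24
(Note: the Z² factors cancel in the ratio.)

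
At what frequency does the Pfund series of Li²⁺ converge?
1.18e+15 Hz

The series limit corresponds to the transition from n = ∞ to n = 5.
This is the highest energy (shortest wavelength) transition in the Pfund series.

E_∞ = 0 eV
E_5 = -13.6057 × 3² / 5² = -4.89805200 eV

Energy at series limit:
ΔE = E_∞ - E_5 = 0 - (-4.89805200) = 4.89805200 eV
E = 4.89805200 eV × (1.602177 × 10⁻¹⁹ J/eV) = 7.8475e-19 J
f = E/h = 7.8475e-19 J / (6.62607 × 10⁻³⁴ J·s) = 1.18e+15 Hz

This energy equals the ionization energy from the n = 5 state of Li²⁺.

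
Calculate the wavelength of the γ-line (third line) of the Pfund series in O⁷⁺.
58.414 nm

The lines of a series are numbered from the longest wavelength (smallest ΔE) outward; the third line is the transition from n = n_f + 3 to n_f.
The Pfund series has all transitions ending at n_f = 5.

For O⁷⁺ (Z = 8), the third line (γ-line) is the jump from n = 8 to n = 5:
E_8 = -13.6057 × 8² / 8² = -13.60570 eV
E_5 = -13.6057 × 8² / 5² = -34.83059 eV
ΔE = E_8 - E_5 = 21.22489 eV

λ = hc/E = 1239.84 eV·nm / 21.22489 eV
λ = 58.414 nm

This is the γ-line of the Pfund series in O⁷⁺.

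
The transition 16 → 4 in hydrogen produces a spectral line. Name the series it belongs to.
Brackett series

The spectral series in hydrogen are named based on the final (lower) energy level:
- Lyman series: n_final = 1 (ultraviolet)
- Balmer series: n_final = 2 (visible/near-UV)
- Paschen series: n_final = 3 (infrared)
- Brackett series: n_final = 4 (infrared)
- Pfund series: n_final = 5 (far infrared)

Since this transition ends at n = 4, it belongs to the Brackett series.

For reference, this 16 → 4 line has photon energy
ΔE = 13.6057 eV × (1/4² - 1/16²) = 0.797208984 eV,
corresponding to wavelength λ = hc/ΔE = 1239.84 eV·nm / 0.797208984 eV = 1555.226 nm in the infrared region.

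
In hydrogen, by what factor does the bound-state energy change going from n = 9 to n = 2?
20.2500

Using E_n = -13.6057 Z² / n² eV with Z = 1:

E_2 = -13.6057 / 2² = -13.6057 / 4 = -3.4014250000 eV
E_9 = -13.6057 / 9² = -13.6057 / 81 = -0.1679716049 eV

The ratio is:
E_2/E_9 = (-3.4014250000) / (-0.1679716049)
E_2/E_9 = (-13.6057/4) / (-13.6057/81)
E_2/E_9 = 81/4
E_2/E_9 = 20.2500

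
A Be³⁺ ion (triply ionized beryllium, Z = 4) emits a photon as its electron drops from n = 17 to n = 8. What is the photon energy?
2.648 eV

The energy levels are E_n = -13.6057 Z² eV / n².

Energy at n = 17: E_17 = -13.6057 × 4² / 17² = -0.753257 eV
Energy at n = 8: E_8 = -13.6057 × 4² / 8² = -3.401425 eV

For emission (electron falling to lower state), the photon energy is:
E_photon = E_17 - E_8 = |-0.753257 - (-3.401425)|
E_photon = 2.648 eV

This energy is carried away by the emitted photon.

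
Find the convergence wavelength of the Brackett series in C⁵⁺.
40.500673 nm

The series limit corresponds to the transition from n = ∞ to n = 4.
This is the highest energy (shortest wavelength) transition in the Brackett series.

E_∞ = 0 eV
E_4 = -13.6057 × 6² / 4² = -30.61282500 eV

Energy at series limit:
ΔE = E_∞ - E_4 = 0 - (-30.61282500) = 30.61282500 eV
λ = hc/E = 1239.84 eV·nm / 30.61282500 eV = 40.500673 nm

This energy equals the ionization energy from the n = 4 state of C⁵⁺.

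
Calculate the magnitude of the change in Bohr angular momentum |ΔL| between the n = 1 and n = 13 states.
1.27e-33 J·s (or 12ℏ)

In the Bohr model, L_n = nℏ where ℏ = 1.0546e-34 J·s.

L_13 = 13ℏ = 1.3710e-33 J·s
L_1 = 1ℏ = 1.0546e-34 J·s

ΔL = L_13 - L_1 = (13 - 1)ℏ = 12ℏ
ΔL = 12 × 1.0546e-34 J·s = 1.27e-33 J·s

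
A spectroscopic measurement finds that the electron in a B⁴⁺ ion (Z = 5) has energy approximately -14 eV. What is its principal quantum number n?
n = 5

The exact energy levels follow E_n = -13.6057 Z² / n² eV with Z = 5.

The measured value (-14 eV) is reported to only 2 significant figures, so we must test candidate n values and see which one matches to that precision.

Candidate energies:
  n = 3:  E = -13.6057 × 5² / 3² = -37.79361 eV
  n = 4:  E = -13.6057 × 5² / 4² = -21.25891 eV
  n = 5:  E = -13.6057 × 5² / 5² = -13.60570 eV  ← matches
  n = 6:  E = -13.6057 × 5² / 6² = -9.44840 eV
  n = 7:  E = -13.6057 × 5² / 7² = -6.94168 eV

Checking against the measurement of -14 eV (2 sig figs), only n = 5 agrees:
E_5 = -13.60570 eV, which rounds to -14 eV ✓

Therefore n = 5.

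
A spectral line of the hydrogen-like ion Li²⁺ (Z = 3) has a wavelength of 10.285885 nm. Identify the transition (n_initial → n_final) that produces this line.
n = 8 → n = 1

First, find the photon energy from the wavelength (hc = 1239.84 eV·nm):
E = hc/λ = 1239.84 eV·nm / 10.285885 nm = 120.53800 eV

The energy levels of Li²⁺ satisfy E_n = -13.6057 × 3² / n² eV, so an emission n_i → n_f releases
ΔE = 13.6057 × 3² × (1/n_f² − 1/n_i²) eV.

Setting ΔE equal to the photon energy:
1/n_f² − 1/n_i² = 120.53800 / (13.6057 × 3²) = 0.98437501

Since 1/n_i² must be positive, we need 1/n_f² > 0.98437501, i.e. n_f ≤ 1. For each allowed n_f, solve n_i = (1/n_f² − 0.98437501)^(−1/2) and check whether it is a whole number:
  n_f = 1: 1/n_i² = 1.00000000 − 0.98437501 = 0.01562499 → n_i = 8.000  → integer, n_i = 8 ✓

Only n_f = 1 gives an integer upper level, n_i = 8.

The transition is from n = 8 to n = 1 (emission).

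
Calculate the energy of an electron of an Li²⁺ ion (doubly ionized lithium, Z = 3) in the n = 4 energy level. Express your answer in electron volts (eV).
-7.65 eV

The energy levels of a hydrogen-like atom are given by:
E_n = -13.6057 Z² / n² eV  (with Z = 3 for Li²⁺)

For n = 4:
E_4 = -13.6057 × 3² / 4²
E_4 = -13.6057 × 9 / 16
E_4 = -7.65 eV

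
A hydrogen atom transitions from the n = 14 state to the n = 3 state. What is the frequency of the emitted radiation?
3.488e+14 Hz

First, find the transition energy:
E_14 = -13.6057 / 14² = -0.0694168 eV
E_3 = -13.6057 / 3² = -1.5117444 eV
|ΔE| = |E_3 - E_14| = 1.4423276 eV

Convert to Joules: E = 1.4423276 eV × (1.602177 × 10⁻¹⁹ J/eV) = 2.31086e-19 J

Using E = hf:
f = E/h = 2.31086e-19 J / (6.62607 × 10⁻³⁴ J·s)
f = 3.488e+14 Hz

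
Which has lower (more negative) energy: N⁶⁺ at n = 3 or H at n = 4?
N⁶⁺ at n = 3 (E = -74.075478 eV)

Using E_n = -13.6057 Z² / n² eV:

N⁶⁺ (Z = 7) at n = 3:
E = -13.6057 × 7² / 3² = -13.6057 × 49 / 9 = -74.075477778 eV

H (Z = 1) at n = 4:
E = -13.6057 × 1² / 4² = -13.6057 × 1 / 16 = -0.850356250 eV

Since -74.075477778 eV < -0.850356250 eV,
N⁶⁺ at n = 3 is more tightly bound (requires more energy to ionize).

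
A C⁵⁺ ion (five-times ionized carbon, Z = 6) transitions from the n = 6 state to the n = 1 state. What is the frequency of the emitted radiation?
1.151e+17 Hz

First, find the transition energy:
E_6 = -13.6057 × 6² / 6² = -13.60570 eV
E_1 = -13.6057 × 6² / 1² = -489.80520 eV
|ΔE| = |E_1 - E_6| = 476.19950 eV

Convert to Joules: E = 476.19950 eV × (1.602177 × 10⁻¹⁹ J/eV) = 7.62956e-17 J

Using E = hf:
f = E/h = 7.62956e-17 J / (6.62607 × 10⁻³⁴ J·s)
f = 1.151e+17 Hz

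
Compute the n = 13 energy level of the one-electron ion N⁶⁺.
-3.9448 eV

For hydrogen-like ions, the energy levels scale with Z²:
E_n = -13.6057 Z² / n² eV

For N⁶⁺ (Z = 7) at n = 13:
E_13 = -13.6057 × 7² / 13²
E_13 = -13.6057 × 49 / 169
E_13 = -666.6793 / 169
E_13 = -3.9448 eV

The energy is 49 times more negative than hydrogen at the same n due to the stronger nuclear charge.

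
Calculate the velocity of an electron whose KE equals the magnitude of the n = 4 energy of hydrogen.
5.4692e+05 m/s (or 0.182434% of c)

The binding energy at n = 4 for hydrogen is:
E_4 = -13.6057/4² = -0.85035625 eV
|E_4| = 0.85035625 eV

Convert to Joules:
KE = 0.85035625 eV × (1.602177 × 10⁻¹⁹ J/eV) = 1.362421e-19 J

Using KE = ½mv²:
v = √(2·KE/m_e)
v = √(2 × 1.362421e-19 J / 9.10938 × 10⁻³¹ kg)
v = 5.4692e+05 m/s

This is approximately 0.182434% the speed of light.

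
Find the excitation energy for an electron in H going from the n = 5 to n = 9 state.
0.3763 eV

The energy levels of a hydrogen-like atom are E_n = -13.6057 eV / n².

Energy at n = 5: E_5 = -13.6057 / 5² = -0.5442280 eV
Energy at n = 9: E_9 = -13.6057 / 9² = -0.1679716 eV

The excitation energy is the difference:
ΔE = E_9 - E_5
ΔE = -0.1679716 - (-0.5442280)
ΔE = 0.3763 eV

Since this is positive, energy must be absorbed (photon absorption).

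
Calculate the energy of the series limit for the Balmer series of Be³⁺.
54.42280 eV

The series limit corresponds to the transition from n = ∞ to n = 2.
This is the highest energy (shortest wavelength) transition in the Balmer series.

E_∞ = 0 eV
E_2 = -13.6057 × 4² / 2² = -54.42280 eV

Energy at series limit:
ΔE = E_∞ - E_2 = 0 - (-54.42280) = 54.42280 eV

This energy equals the ionization energy from the n = 2 state of Be³⁺.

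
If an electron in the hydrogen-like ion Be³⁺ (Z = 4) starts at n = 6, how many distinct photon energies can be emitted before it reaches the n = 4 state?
3

The electron can occupy levels n = 4, 5, ..., 6 during de-excitation — that is m = 6 - 4 + 1 = 3 distinct levels.

The number of distinct spectral lines equals the number of ways to choose 2 of these m levels (each pair gives one possible emission transition):

Number of lines = m(m-1)/2 = 3×2/2 = 3

These correspond to all possible transitions between the 3 levels:
6 → 5, 6 → 4, 5 → 4

Each transition produces a photon with a unique energy (and thus wavelength). This count does not depend on Z.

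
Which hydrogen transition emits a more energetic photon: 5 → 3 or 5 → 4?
5 → 3

Calculate the energy for each transition:

Transition 5 → 3:
ΔE₁ = |E_3 - E_5| = |-13.6057/3² - (-13.6057/5²)|
ΔE₁ = |-1.511744444 - (-0.544228000)| = 0.967516 eV

Transition 5 → 4:
ΔE₂ = |E_4 - E_5| = |-13.6057/4² - (-13.6057/5²)|
ΔE₂ = |-0.850356250 - (-0.544228000)| = 0.306128 eV

Since 0.967516 eV > 0.306128 eV, the transition 5 → 3 emits the more energetic photon.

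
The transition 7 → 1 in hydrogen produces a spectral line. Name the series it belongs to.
Lyman series

The spectral series in hydrogen are named based on the final (lower) energy level:
- Lyman series: n_final = 1 (ultraviolet)
- Balmer series: n_final = 2 (visible/near-UV)
- Paschen series: n_final = 3 (infrared)
- Brackett series: n_final = 4 (infrared)
- Pfund series: n_final = 5 (far infrared)

Since this transition ends at n = 1, it belongs to the Lyman series.

For reference, this 7 → 1 line has photon energy
ΔE = 13.6057 eV × (1/1² - 1/7²) = 13.328033 eV,
corresponding to wavelength λ = hc/ΔE = 1239.84 eV·nm / 13.328033 eV = 93.0250 nm in the ultraviolet region.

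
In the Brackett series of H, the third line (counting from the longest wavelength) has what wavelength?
2164.94504 nm

The lines of a series are numbered from the longest wavelength (smallest ΔE) outward; the third line is the transition from n = n_f + 3 to n_f.
The Brackett series has all transitions ending at n_f = 4.

For H, the third line (γ-line) is the jump from n = 7 to n = 4:
E_7 = -13.6057 / 7² = -0.27766734694 eV
E_4 = -13.6057 / 4² = -0.85035625000 eV
ΔE = E_7 - E_4 = 0.57268890306 eV

λ = hc/E = 1239.84 eV·nm / 0.57268890306 eV
λ = 2164.94504 nm

This is the γ-line of the Brackett series in H.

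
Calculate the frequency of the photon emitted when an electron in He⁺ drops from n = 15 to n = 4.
7.6398e+14 Hz

First, find the transition energy:
E_15 = -13.6057 × 2² / 15² = -0.2418791 eV
E_4 = -13.6057 × 2² / 4² = -3.4014250 eV
|ΔE| = |E_4 - E_15| = 3.1595459 eV

Convert to Joules: E = 3.1595459 eV × (1.602177 × 10⁻¹⁹ J/eV) = 5.062152e-19 J

Using E = hf:
f = E/h = 5.062152e-19 J / (6.62607 × 10⁻³⁴ J·s)
f = 7.6398e+14 Hz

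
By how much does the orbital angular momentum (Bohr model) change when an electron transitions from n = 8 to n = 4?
4.2183e-34 J·s (or 4ℏ)

In the Bohr model, L_n = nℏ where ℏ = 1.054572e-34 J·s.

L_8 = 8ℏ = 8.436576e-34 J·s
L_4 = 4ℏ = 4.218288e-34 J·s

ΔL = L_8 - L_4 = (8 - 4)ℏ = 4ℏ
ΔL = 4 × 1.054572e-34 J·s = 4.2183e-34 J·s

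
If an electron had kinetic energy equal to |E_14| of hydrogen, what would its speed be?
1.56264e+05 m/s (or 0.0521% of c)

The binding energy at n = 14 for hydrogen is:
E_14 = -13.6057/14² = -0.0694168367 eV
|E_14| = 0.0694168367 eV

Convert to Joules:
KE = 0.0694168367 eV × (1.602177 × 10⁻¹⁹ J/eV) = 1.1121806e-20 J

Using KE = ½mv²:
v = √(2·KE/m_e)
v = √(2 × 1.1121806e-20 J / 9.10938 × 10⁻³¹ kg)
v = 1.56264e+05 m/s

This is approximately 0.0521% the speed of light.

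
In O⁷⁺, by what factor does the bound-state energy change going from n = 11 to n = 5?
4.8400

Using E_n = -13.6057 Z² / n² eV with Z = 8:

E_5 = -13.6057 × 8² / 5² = -870.7648 / 25 = -34.8305920000 eV
E_11 = -13.6057 × 8² / 11² = -870.7648 / 121 = -7.1964033058 eV

The ratio is:
E_5/E_11 = (-34.8305920000) / (-7.1964033058)
E_5/E_11 = (-870.7648/25) / (-870.7648/121)
E_5/E_11 = 121/25
E_5/E_11 = 4.8400
(Note: the Z² factors cancel in the ratio.)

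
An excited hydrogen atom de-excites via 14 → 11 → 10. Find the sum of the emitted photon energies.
0.07 eV

The energy levels of hydrogen are E_n = -13.6057 / n² eV.

First transition (14 → 11):
ΔE₁ = |E_11 - E_14|
ΔE₁ = |-0.11244380 - (-0.06941684)| = 0.04303 eV

Second transition (11 → 10):
ΔE₂ = |E_10 - E_11|
ΔE₂ = |-0.13605700 - (-0.11244380)| = 0.02361 eV

Total energy released:
E_total = ΔE₁ + ΔE₂ = 0.04303 + 0.02361 = 0.07 eV

Note: This equals the direct transition 14 → 10: 0.07 eV ✓
Energy is conserved regardless of the path taken.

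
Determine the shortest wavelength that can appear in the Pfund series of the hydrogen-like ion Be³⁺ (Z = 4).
142.38518 nm

The series limit corresponds to the transition from n = ∞ to n = 5.
This is the highest energy (shortest wavelength) transition in the Pfund series.

E_∞ = 0 eV
E_5 = -13.6057 × 4² / 5² = -8.707648000 eV

Energy at series limit:
ΔE = E_∞ - E_5 = 0 - (-8.707648000) = 8.707648000 eV
λ = hc/E = 1239.84 eV·nm / 8.707648000 eV = 142.38518 nm

This energy equals the ionization energy from the n = 5 state of Be³⁺.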